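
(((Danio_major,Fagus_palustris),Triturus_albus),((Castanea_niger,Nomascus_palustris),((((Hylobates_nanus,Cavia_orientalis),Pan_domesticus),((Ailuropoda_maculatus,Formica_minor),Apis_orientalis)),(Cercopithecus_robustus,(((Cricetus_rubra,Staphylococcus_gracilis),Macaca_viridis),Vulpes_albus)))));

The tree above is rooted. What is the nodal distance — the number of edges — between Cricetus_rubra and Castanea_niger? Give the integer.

8

The MRCA of Cricetus_rubra and Castanea_niger is the node subtending ((Castanea_niger,Nomascus_palustris),((((Hylobates_nanus,Cavia_orientalis),Pan_domesticus),((Ailuropoda_maculatus,Formica_minor),Apis_orientalis)),(Cercopithecus_robustus,(((Cricetus_rubra,Staphylococcus_gracilis),Macaca_viridis),Vulpes_albus)))).
From Cricetus_rubra up to that node: 6 branches. From Castanea_niger up to the same node: 2 branches. Total: 6 + 2 = 8.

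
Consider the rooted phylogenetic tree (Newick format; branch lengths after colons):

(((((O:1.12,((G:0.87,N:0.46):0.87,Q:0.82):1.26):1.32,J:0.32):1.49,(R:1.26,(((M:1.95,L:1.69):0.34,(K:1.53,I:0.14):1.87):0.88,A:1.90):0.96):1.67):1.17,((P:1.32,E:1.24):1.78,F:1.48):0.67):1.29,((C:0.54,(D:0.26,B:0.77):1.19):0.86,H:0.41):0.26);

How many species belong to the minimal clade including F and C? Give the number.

18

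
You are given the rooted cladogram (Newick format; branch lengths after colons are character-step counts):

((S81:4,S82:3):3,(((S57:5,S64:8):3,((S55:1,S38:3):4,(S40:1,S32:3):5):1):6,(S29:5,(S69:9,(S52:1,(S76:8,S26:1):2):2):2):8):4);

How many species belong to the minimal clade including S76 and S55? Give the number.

The MRCA of S76 and S55 is the node subtending (((S57,S64),((S55,S38),(S40,S32))),(S29,(S69,(S52,(S76,S26))))).
That clade contains 11 terminal taxa: S26, S29, S32, S38, S40, S52, S55, S57, S64, S69, S76.

11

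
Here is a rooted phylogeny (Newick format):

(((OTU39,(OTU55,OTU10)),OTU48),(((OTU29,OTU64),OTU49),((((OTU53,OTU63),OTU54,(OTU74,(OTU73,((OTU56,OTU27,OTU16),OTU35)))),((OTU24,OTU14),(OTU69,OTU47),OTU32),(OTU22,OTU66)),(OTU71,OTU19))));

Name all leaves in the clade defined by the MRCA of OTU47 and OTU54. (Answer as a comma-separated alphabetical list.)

OTU14, OTU16, OTU22, OTU24, OTU27, OTU32, OTU35, OTU47, OTU53, OTU54, OTU56, OTU63, OTU66, OTU69, OTU73, OTU74

Tracing OTU47: it sits inside (OTU69,OTU47).
Tracing OTU54: it sits inside ((OTU53,OTU63),OTU54,(OTU74,(OTU73,((OTU56,OTU27,OTU16),OTU35)))).
The smallest clade enclosing both is (((OTU53,OTU63),OTU54,(OTU74,(OTU73,((OTU56,OTU27,OTU16),OTU35)))),((OTU24,OTU14),(OTU69,OTU47),OTU32),(OTU22,OTU66)); the answer is its 16 terminal taxa in alphabetical order.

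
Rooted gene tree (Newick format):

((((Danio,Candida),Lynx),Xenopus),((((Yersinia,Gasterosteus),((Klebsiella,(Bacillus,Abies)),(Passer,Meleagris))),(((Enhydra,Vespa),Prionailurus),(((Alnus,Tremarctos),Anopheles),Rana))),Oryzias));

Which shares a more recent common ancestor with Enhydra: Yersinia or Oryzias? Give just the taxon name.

Yersinia

The MRCA of Enhydra and Yersinia subtends (((Yersinia,Gasterosteus),((Klebsiella,(Bacillus,Abies)),(Passer,Meleagris))),(((Enhydra,Vespa),Prionailurus),(((Alnus,Tremarctos),Anopheles),Rana))) (14 taxa).
The MRCA of Enhydra and Oryzias subtends ((((Yersinia,Gasterosteus),((Klebsiella,(Bacillus,Abies)),(Passer,Meleagris))),(((Enhydra,Vespa),Prionailurus),(((Alnus,Tremarctos),Anopheles),Rana))),Oryzias) (15 taxa).
The first is nested inside the second, so Enhydra shares a more recent common ancestor with Yersinia.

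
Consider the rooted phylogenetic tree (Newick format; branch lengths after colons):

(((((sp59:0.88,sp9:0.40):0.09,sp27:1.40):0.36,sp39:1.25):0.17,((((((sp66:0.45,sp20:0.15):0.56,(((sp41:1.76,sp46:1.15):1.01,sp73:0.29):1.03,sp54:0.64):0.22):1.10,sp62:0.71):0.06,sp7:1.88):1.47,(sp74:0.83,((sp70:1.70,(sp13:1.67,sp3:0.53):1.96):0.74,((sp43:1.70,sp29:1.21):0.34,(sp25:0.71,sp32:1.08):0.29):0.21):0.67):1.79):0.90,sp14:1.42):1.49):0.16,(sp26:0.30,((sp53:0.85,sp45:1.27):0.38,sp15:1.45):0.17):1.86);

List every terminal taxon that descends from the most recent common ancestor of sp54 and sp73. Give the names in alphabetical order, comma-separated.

sp41, sp46, sp54, sp73

Tracing sp54: it sits inside (((sp41,sp46),sp73),sp54).
Tracing sp73: it sits inside ((sp41,sp46),sp73).
The smallest clade enclosing both is (((sp41,sp46),sp73),sp54); the answer is its 4 terminal taxa in alphabetical order.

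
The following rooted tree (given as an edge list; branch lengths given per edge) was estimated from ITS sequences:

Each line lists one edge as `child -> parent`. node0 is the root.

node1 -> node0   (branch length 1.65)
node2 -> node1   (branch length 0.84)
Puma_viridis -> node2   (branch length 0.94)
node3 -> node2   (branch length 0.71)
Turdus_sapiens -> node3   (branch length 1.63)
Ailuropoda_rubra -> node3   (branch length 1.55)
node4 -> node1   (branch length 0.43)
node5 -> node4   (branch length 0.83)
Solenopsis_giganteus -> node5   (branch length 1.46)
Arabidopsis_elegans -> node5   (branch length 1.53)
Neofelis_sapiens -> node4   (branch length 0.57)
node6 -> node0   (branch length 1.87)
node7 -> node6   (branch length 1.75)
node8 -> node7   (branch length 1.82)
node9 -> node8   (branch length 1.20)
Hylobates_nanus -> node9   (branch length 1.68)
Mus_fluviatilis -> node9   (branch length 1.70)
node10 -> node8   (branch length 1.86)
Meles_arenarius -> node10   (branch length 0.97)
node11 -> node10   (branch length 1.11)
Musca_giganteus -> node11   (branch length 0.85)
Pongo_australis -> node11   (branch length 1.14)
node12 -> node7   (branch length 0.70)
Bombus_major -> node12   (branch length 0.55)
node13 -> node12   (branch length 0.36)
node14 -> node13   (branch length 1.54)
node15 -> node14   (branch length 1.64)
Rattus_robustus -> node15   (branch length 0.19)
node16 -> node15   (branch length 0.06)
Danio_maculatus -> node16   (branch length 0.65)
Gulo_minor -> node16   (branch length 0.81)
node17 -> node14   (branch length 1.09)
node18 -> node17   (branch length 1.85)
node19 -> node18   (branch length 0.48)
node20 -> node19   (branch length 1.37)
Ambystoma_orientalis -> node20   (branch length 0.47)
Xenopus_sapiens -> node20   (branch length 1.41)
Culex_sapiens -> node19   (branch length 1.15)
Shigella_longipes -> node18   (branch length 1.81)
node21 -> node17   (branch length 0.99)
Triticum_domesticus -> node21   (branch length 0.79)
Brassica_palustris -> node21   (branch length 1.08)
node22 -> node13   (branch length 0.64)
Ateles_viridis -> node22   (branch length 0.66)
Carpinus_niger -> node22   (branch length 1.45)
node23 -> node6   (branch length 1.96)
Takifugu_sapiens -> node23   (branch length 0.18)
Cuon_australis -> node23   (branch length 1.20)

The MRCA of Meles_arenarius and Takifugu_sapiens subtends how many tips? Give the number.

The MRCA of Meles_arenarius and Takifugu_sapiens is the node subtending ((((Hylobates_nanus,Mus_fluviatilis),(Meles_arenarius,(Musca_giganteus,Pongo_australis))),(Bombus_major,(((Rattus_robustus,(Danio_maculatus,Gulo_minor)),((((Ambystoma_orientalis,Xenopus_sapiens),Culex_sapiens),Shigella_longipes),(Triticum_domesticus,Brassica_palustris))),(Ateles_viridis,Carpinus_niger)))),(Takifugu_sapiens,Cuon_australis)).
That clade contains 19 terminal taxa: Ambystoma_orientalis, Ateles_viridis, Bombus_major, Brassica_palustris, Carpinus_niger, Culex_sapiens, Cuon_australis, Danio_maculatus, Gulo_minor, Hylobates_nanus, Meles_arenarius, Mus_fluviatilis, Musca_giganteus, Pongo_australis, Rattus_robustus, Shigella_longipes, Takifugu_sapiens, Triticum_domesticus, Xenopus_sapiens.

19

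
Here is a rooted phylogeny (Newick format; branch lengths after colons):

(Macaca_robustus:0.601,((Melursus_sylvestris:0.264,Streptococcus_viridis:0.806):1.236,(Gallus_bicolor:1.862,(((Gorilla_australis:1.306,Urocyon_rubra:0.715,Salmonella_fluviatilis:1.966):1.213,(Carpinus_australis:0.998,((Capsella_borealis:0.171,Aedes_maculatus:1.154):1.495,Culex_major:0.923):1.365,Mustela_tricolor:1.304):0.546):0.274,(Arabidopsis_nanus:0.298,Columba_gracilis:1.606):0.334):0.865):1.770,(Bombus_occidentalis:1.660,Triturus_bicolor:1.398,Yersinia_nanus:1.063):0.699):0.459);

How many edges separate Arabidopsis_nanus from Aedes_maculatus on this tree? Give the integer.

The MRCA of Arabidopsis_nanus and Aedes_maculatus is the node subtending (((Gorilla_australis,Urocyon_rubra,Salmonella_fluviatilis),(Carpinus_australis,((Capsella_borealis,Aedes_maculatus),Culex_major),Mustela_tricolor)),(Arabidopsis_nanus,Columba_gracilis)).
From Arabidopsis_nanus up to that node: 2 branches. From Aedes_maculatus up to the same node: 5 branches. Total: 2 + 5 = 7.

7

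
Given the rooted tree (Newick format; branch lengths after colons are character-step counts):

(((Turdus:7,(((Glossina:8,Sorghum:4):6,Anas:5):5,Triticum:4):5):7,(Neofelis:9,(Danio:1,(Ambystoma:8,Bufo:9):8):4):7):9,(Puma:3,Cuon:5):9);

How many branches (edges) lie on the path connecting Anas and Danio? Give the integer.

7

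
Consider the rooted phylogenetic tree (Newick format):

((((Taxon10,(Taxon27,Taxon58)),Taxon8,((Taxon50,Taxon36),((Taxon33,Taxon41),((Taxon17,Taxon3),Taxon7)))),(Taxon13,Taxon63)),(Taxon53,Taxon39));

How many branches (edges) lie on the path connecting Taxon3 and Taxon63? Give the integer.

The MRCA of Taxon3 and Taxon63 is the node subtending (((Taxon10,(Taxon27,Taxon58)),Taxon8,((Taxon50,Taxon36),((Taxon33,Taxon41),((Taxon17,Taxon3),Taxon7)))),(Taxon13,Taxon63)).
From Taxon3 up to that node: 6 branches. From Taxon63 up to the same node: 2 branches. Total: 6 + 2 = 8.

8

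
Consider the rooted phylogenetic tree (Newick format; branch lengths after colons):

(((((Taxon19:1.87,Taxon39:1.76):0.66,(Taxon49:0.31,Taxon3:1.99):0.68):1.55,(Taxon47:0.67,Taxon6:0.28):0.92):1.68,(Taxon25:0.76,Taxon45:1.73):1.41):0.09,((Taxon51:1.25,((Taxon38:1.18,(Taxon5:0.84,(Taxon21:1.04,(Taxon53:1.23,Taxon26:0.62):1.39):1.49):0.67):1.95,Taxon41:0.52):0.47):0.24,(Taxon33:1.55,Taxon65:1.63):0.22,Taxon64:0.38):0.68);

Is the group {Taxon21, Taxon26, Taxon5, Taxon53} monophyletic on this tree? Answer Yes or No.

The most recent common ancestor of these taxa subtends (Taxon5,(Taxon21,(Taxon53,Taxon26))).
That clade has exactly 4 tips — every listed taxon and nothing else — so the group is monophyletic.

Yes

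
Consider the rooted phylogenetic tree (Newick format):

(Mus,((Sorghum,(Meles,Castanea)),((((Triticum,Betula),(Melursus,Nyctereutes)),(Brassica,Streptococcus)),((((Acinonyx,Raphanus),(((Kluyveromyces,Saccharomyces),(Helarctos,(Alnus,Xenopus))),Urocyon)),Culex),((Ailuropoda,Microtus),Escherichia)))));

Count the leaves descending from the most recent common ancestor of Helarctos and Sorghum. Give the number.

21

The MRCA of Helarctos and Sorghum is the node subtending ((Sorghum,(Meles,Castanea)),((((Triticum,Betula),(Melursus,Nyctereutes)),(Brassica,Streptococcus)),((((Acinonyx,Raphanus),(((Kluyveromyces,Saccharomyces),(Helarctos,(Alnus,Xenopus))),Urocyon)),Culex),((Ailuropoda,Microtus),Escherichia)))).
That clade contains 21 terminal taxa: Acinonyx, Ailuropoda, Alnus, Betula, Brassica, Castanea, Culex, Escherichia, Helarctos, Kluyveromyces, Meles, Melursus, Microtus, Nyctereutes, Raphanus, Saccharomyces, Sorghum, Streptococcus, Triticum, Urocyon, Xenopus.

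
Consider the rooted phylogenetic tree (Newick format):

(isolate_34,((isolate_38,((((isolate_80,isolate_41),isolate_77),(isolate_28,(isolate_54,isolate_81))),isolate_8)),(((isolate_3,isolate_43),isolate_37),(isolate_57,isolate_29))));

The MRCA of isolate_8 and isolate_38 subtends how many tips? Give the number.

The MRCA of isolate_8 and isolate_38 is the node subtending (isolate_38,((((isolate_80,isolate_41),isolate_77),(isolate_28,(isolate_54,isolate_81))),isolate_8)).
That clade contains 8 terminal taxa: isolate_28, isolate_38, isolate_41, isolate_54, isolate_77, isolate_8, isolate_80, isolate_81.

8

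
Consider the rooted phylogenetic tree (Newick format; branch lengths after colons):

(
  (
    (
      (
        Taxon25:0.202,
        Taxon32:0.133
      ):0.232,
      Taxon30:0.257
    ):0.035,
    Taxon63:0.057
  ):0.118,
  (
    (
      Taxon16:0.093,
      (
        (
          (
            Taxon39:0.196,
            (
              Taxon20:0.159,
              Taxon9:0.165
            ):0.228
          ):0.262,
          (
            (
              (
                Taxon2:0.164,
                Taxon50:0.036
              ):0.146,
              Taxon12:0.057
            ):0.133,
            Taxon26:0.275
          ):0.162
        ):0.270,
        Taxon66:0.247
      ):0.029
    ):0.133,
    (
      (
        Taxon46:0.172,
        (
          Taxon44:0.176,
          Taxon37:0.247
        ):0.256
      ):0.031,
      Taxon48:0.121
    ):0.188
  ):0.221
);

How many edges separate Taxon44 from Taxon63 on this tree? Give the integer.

7

The MRCA of Taxon44 and Taxon63 is the root of the tree.
From Taxon44 up to that node: 5 branches. From Taxon63 up to the same node: 2 branches. Total: 5 + 2 = 7.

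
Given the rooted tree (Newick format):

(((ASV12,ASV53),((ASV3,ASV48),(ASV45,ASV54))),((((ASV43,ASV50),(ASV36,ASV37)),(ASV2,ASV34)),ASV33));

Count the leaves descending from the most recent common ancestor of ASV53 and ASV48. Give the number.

6

The MRCA of ASV53 and ASV48 is the node subtending ((ASV12,ASV53),((ASV3,ASV48),(ASV45,ASV54))).
That clade contains 6 terminal taxa: ASV12, ASV3, ASV45, ASV48, ASV53, ASV54.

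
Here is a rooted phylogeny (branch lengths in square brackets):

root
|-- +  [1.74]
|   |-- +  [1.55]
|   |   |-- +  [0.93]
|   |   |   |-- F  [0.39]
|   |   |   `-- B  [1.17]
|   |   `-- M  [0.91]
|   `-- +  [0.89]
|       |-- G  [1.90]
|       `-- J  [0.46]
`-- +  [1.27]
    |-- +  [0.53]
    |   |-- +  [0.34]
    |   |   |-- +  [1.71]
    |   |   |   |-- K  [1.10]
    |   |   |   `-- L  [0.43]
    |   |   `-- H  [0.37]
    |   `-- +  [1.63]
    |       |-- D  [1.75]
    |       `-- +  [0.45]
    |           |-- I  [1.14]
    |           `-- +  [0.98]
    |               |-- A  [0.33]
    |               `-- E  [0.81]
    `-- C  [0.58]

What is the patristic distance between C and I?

4.33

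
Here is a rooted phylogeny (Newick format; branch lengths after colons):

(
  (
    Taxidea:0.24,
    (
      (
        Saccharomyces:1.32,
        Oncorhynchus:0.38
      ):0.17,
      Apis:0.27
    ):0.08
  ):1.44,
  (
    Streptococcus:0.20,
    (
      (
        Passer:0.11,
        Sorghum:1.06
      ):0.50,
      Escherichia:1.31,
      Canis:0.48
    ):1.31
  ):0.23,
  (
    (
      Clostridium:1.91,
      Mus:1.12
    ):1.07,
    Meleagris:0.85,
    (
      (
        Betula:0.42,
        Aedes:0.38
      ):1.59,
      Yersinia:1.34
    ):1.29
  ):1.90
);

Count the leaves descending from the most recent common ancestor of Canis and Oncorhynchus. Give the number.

The MRCA of Canis and Oncorhynchus is the root, so the clade is the entire tree.
That clade contains 15 terminal taxa: Aedes, Apis, Betula, Canis, Clostridium, Escherichia, Meleagris, Mus, Oncorhynchus, Passer, Saccharomyces, Sorghum, Streptococcus, Taxidea, Yersinia.

15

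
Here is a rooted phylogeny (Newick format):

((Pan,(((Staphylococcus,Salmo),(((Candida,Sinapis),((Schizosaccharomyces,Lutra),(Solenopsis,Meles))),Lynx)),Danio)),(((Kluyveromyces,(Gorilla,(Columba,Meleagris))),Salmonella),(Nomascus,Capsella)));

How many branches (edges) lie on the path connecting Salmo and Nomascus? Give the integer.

The MRCA of Salmo and Nomascus is the root of the tree.
From Salmo up to that node: 5 branches. From Nomascus up to the same node: 3 branches. Total: 5 + 3 = 8.

8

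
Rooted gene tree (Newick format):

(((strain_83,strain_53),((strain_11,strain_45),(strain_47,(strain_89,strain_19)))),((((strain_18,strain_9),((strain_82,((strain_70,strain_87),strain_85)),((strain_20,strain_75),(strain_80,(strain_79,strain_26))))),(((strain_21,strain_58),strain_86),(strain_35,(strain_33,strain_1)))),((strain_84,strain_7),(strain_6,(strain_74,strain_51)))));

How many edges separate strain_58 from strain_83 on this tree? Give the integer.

9

The MRCA of strain_58 and strain_83 is the root of the tree.
From strain_58 up to that node: 6 branches. From strain_83 up to the same node: 3 branches. Total: 6 + 3 = 9.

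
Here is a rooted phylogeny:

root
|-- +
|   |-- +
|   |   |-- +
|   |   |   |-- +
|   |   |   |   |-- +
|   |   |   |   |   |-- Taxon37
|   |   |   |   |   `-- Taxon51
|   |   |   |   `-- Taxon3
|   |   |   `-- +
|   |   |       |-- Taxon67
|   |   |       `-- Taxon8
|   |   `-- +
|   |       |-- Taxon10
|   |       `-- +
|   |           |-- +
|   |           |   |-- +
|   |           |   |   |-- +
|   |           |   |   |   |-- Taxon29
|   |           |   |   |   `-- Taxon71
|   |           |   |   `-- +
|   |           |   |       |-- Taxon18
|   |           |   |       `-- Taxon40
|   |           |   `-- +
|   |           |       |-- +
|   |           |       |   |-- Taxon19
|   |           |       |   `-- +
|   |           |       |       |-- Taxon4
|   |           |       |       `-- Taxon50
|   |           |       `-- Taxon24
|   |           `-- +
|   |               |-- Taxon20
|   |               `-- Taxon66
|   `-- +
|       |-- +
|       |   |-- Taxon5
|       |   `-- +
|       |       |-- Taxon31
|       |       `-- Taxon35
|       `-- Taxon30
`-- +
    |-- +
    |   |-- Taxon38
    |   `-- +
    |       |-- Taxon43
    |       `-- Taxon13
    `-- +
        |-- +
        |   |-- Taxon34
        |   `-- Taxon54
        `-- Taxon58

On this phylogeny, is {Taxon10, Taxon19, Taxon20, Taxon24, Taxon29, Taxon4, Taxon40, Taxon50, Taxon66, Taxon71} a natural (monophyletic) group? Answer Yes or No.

The MRCA of the listed taxa subtends (Taxon10,((((Taxon29,Taxon71),(Taxon18,Taxon40)),((Taxon19,(Taxon4,Taxon50)),Taxon24)),(Taxon20,Taxon66))).
That clade also contains Taxon18, which is not in the proposed group, so the group is not monophyletic.

No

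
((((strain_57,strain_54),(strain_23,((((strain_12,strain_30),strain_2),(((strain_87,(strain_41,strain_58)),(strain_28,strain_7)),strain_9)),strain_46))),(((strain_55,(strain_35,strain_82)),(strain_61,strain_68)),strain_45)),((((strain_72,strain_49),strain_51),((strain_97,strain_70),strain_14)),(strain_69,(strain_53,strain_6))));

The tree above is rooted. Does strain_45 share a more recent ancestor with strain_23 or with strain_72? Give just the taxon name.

The MRCA of strain_45 and strain_23 subtends (((strain_57,strain_54),(strain_23,((((strain_12,strain_30),strain_2),(((strain_87,(strain_41,strain_58)),(strain_28,strain_7)),strain_9)),strain_46))),(((strain_55,(strain_35,strain_82)),(strain_61,strain_68)),strain_45)) (19 taxa).
The MRCA of strain_45 and strain_72 is the root, subtending the entire tree (28 taxa).
The first is nested inside the second, so strain_45 shares a more recent common ancestor with strain_23.

strain_23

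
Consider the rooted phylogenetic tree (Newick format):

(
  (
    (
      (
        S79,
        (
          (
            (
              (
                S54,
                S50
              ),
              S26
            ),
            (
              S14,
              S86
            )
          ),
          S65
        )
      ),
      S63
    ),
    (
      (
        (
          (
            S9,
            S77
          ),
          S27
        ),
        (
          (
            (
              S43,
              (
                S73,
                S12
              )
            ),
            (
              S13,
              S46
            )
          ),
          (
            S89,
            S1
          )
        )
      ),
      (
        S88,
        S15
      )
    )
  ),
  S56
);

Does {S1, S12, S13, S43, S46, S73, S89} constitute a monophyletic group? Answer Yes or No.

Yes

The most recent common ancestor of these taxa subtends (((S43,(S73,S12)),(S13,S46)),(S89,S1)).
That clade has exactly 7 tips — every listed taxon and nothing else — so the group is monophyletic.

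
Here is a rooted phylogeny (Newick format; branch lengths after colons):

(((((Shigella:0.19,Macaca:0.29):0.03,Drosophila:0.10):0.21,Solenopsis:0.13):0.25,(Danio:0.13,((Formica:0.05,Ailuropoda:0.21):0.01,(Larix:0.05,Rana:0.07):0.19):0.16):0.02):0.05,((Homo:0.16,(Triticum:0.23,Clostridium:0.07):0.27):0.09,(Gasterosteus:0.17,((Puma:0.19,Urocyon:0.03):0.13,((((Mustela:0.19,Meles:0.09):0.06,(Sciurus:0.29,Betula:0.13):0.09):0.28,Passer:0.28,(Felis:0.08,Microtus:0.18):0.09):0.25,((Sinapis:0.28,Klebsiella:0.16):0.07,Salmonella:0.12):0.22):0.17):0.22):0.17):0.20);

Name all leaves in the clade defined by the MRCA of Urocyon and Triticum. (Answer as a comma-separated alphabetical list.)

Betula, Clostridium, Felis, Gasterosteus, Homo, Klebsiella, Meles, Microtus, Mustela, Passer, Puma, Salmonella, Sciurus, Sinapis, Triticum, Urocyon

Tracing Urocyon: it sits inside (Puma,Urocyon).
Tracing Triticum: it sits inside (Triticum,Clostridium).
The smallest clade enclosing both is ((Homo,(Triticum,Clostridium)),(Gasterosteus,((Puma,Urocyon),((((Mustela,Meles),(Sciurus,Betula)),Passer,(Felis,Microtus)),((Sinapis,Klebsiella),Salmonella))))); the answer is its 16 terminal taxa in alphabetical order.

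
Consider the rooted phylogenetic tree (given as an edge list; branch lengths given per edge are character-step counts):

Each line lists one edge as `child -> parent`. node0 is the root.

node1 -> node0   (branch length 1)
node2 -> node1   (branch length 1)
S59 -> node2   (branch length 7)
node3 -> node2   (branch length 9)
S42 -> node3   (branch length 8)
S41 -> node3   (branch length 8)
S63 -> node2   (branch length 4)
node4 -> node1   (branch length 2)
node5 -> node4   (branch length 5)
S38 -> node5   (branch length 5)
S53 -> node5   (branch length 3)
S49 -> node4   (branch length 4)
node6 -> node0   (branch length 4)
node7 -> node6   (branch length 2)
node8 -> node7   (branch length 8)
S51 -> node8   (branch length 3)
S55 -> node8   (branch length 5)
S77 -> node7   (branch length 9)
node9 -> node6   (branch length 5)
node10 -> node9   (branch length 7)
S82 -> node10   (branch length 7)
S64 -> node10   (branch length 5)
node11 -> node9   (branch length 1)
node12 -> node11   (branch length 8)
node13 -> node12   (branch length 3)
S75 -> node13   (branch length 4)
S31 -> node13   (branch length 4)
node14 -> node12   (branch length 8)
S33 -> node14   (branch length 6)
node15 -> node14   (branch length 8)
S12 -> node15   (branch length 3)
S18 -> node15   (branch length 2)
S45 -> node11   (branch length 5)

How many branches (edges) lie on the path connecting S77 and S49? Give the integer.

The MRCA of S77 and S49 is the root of the tree.
From S77 up to that node: 3 branches. From S49 up to the same node: 3 branches. Total: 3 + 3 = 6.

6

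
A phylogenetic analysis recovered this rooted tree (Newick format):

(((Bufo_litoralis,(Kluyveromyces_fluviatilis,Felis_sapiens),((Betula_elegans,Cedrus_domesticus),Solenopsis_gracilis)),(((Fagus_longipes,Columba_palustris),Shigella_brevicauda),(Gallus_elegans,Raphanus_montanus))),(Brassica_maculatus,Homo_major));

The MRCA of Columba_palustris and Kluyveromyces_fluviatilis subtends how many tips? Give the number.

11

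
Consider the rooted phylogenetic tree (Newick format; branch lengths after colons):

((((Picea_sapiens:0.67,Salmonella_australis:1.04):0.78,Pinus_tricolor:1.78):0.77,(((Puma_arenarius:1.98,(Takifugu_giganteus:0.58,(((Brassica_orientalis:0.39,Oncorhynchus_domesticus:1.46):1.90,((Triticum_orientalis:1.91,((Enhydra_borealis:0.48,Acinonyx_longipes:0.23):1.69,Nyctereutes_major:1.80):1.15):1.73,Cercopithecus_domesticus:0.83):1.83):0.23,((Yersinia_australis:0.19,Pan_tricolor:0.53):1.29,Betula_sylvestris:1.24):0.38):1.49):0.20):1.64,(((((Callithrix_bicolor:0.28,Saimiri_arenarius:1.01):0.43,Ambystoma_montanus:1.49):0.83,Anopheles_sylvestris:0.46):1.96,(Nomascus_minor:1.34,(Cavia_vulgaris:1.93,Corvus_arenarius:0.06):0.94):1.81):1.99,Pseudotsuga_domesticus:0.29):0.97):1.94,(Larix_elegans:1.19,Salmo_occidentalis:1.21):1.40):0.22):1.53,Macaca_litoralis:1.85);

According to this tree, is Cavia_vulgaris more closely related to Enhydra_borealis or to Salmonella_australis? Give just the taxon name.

The MRCA of Cavia_vulgaris and Enhydra_borealis subtends ((Puma_arenarius,(Takifugu_giganteus,(((Brassica_orientalis,Oncorhynchus_domesticus),((Triticum_orientalis,((Enhydra_borealis,Acinonyx_longipes),Nyctereutes_major)),Cercopithecus_domesticus)),((Yersinia_australis,Pan_tricolor),Betula_sylvestris)))),(((((Callithrix_bicolor,Saimiri_arenarius),Ambystoma_montanus),Anopheles_sylvestris),(Nomascus_minor,(Cavia_vulgaris,Corvus_arenarius))),Pseudotsuga_domesticus)) (20 taxa).
The MRCA of Cavia_vulgaris and Salmonella_australis subtends (((Picea_sapiens,Salmonella_australis),Pinus_tricolor),(((Puma_arenarius,(Takifugu_giganteus,(((Brassica_orientalis,Oncorhynchus_domesticus),((Triticum_orientalis,((Enhydra_borealis,Acinonyx_longipes),Nyctereutes_major)),Cercopithecus_domesticus)),((Yersinia_australis,Pan_tricolor),Betula_sylvestris)))),(((((Callithrix_bicolor,Saimiri_arenarius),Ambystoma_montanus),Anopheles_sylvestris),(Nomascus_minor,(Cavia_vulgaris,Corvus_arenarius))),Pseudotsuga_domesticus)),(Larix_elegans,Salmo_occidentalis))) (25 taxa).
The first is nested inside the second, so Cavia_vulgaris shares a more recent common ancestor with Enhydra_borealis.

Enhydra_borealis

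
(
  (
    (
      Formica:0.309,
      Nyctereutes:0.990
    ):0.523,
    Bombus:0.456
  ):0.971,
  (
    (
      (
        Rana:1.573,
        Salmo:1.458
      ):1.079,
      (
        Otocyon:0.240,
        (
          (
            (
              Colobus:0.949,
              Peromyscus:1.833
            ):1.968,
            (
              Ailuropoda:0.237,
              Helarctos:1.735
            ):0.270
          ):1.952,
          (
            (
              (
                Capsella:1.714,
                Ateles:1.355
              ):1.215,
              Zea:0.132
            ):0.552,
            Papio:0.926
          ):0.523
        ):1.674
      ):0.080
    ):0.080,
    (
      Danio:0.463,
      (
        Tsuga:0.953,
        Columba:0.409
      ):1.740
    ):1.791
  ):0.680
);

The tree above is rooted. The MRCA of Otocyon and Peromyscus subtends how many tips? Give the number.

The MRCA of Otocyon and Peromyscus is the node subtending (Otocyon,(((Colobus,Peromyscus),(Ailuropoda,Helarctos)),(((Capsella,Ateles),Zea),Papio))).
That clade contains 9 terminal taxa: Ailuropoda, Ateles, Capsella, Colobus, Helarctos, Otocyon, Papio, Peromyscus, Zea.

9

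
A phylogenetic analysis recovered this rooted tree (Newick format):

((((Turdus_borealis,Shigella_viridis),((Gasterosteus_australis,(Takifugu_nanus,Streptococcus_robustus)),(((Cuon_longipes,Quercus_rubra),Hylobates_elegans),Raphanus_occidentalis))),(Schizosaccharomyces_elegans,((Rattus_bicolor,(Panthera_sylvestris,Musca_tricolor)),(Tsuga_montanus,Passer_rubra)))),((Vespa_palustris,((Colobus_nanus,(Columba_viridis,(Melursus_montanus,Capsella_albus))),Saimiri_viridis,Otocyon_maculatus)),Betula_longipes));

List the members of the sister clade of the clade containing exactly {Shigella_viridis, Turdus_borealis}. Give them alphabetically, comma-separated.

The clade containing exactly {Shigella_viridis, Turdus_borealis} attaches to the tree at the node subtending ((Turdus_borealis,Shigella_viridis),((Gasterosteus_australis,(Takifugu_nanus,Streptococcus_robustus)),(((Cuon_longipes,Quercus_rubra),Hylobates_elegans),Raphanus_occidentalis))).
The other lineage descending from that same node — the sister group — is ((Gasterosteus_australis,(Takifugu_nanus,Streptococcus_robustus)),(((Cuon_longipes,Quercus_rubra),Hylobates_elegans),Raphanus_occidentalis)); its 7 tips in alphabetical order are the answer.

Cuon_longipes, Gasterosteus_australis, Hylobates_elegans, Quercus_rubra, Raphanus_occidentalis, Streptococcus_robustus, Takifugu_nanus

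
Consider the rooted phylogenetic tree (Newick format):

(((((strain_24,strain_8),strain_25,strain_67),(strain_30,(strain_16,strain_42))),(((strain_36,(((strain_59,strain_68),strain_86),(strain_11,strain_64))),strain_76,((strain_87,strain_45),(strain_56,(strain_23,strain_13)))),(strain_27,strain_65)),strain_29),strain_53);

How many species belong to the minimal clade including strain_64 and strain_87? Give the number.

12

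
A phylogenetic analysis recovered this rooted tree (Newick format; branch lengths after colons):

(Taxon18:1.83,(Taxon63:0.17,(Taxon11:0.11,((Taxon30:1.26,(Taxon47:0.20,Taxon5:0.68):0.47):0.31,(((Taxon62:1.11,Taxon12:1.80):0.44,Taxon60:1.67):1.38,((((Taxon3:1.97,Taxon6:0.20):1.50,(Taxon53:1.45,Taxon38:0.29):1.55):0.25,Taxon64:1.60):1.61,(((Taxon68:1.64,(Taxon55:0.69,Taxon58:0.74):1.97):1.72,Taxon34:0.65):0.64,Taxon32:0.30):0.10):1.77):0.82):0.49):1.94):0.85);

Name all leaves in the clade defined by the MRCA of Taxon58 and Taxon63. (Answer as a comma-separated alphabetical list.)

Tracing Taxon58: it sits inside (Taxon55,Taxon58).
Tracing Taxon63: it sits inside (Taxon63,(Taxon11,((Taxon30,(Taxon47,Taxon5)),(((Taxon62,Taxon12),Taxon60),((((Taxon3,Taxon6),(Taxon53,Taxon38)),Taxon64),(((Taxon68,(Taxon55,Taxon58)),Taxon34),Taxon32)))))).
The smallest clade enclosing both is (Taxon63,(Taxon11,((Taxon30,(Taxon47,Taxon5)),(((Taxon62,Taxon12),Taxon60),((((Taxon3,Taxon6),(Taxon53,Taxon38)),Taxon64),(((Taxon68,(Taxon55,Taxon58)),Taxon34),Taxon32)))))); the answer is its 18 terminal taxa in alphabetical order.

Taxon11, Taxon12, Taxon3, Taxon30, Taxon32, Taxon34, Taxon38, Taxon47, Taxon5, Taxon53, Taxon55, Taxon58, Taxon6, Taxon60, Taxon62, Taxon63, Taxon64, Taxon68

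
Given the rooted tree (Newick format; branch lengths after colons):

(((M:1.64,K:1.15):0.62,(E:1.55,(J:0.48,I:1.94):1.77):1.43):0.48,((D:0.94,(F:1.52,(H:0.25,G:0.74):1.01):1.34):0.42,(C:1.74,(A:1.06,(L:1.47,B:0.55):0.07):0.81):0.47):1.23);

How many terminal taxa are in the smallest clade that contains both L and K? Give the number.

The MRCA of L and K is the root, so the clade is the entire tree.
That clade contains 13 terminal taxa: A, B, C, D, E, F, G, H, I, J, K, L, M.

13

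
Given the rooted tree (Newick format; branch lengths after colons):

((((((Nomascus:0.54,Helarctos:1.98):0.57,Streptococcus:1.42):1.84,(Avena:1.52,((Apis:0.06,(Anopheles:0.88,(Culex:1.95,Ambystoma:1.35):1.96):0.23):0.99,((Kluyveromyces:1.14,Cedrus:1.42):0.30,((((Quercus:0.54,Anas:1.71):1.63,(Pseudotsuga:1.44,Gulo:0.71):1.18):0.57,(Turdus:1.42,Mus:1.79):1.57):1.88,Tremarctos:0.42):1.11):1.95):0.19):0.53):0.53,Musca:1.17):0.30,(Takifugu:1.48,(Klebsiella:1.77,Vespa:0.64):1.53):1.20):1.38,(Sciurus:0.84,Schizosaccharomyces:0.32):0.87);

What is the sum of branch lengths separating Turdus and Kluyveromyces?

7.42

The path runs Turdus → … → MRCA → … → Kluyveromyces; the MRCA is the node subtending ((Kluyveromyces,Cedrus),((((Quercus,Anas),(Pseudotsuga,Gulo)),(Turdus,Mus)),Tremarctos)).
Branch lengths along that path: 1.42 + 1.57 + 1.88 + 1.11 + 0.30 + 1.14 = 7.42.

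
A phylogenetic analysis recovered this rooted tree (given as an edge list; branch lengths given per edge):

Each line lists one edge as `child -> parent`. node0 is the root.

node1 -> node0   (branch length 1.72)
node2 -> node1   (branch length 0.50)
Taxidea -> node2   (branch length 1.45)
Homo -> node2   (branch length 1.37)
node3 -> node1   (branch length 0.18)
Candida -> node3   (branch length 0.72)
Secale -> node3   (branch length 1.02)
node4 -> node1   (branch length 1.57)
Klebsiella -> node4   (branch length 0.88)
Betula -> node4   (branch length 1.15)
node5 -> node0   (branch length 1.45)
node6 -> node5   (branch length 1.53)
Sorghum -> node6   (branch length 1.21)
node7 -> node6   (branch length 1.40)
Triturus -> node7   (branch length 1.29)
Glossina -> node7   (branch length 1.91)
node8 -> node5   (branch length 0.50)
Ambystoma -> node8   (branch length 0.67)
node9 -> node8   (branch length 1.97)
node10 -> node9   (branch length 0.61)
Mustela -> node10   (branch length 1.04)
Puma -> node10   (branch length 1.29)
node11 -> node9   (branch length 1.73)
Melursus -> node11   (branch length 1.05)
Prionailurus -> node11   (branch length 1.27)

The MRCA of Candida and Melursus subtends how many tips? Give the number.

The MRCA of Candida and Melursus is the root, so the clade is the entire tree.
That clade contains 14 terminal taxa: Ambystoma, Betula, Candida, Glossina, Homo, Klebsiella, Melursus, Mustela, Prionailurus, Puma, Secale, Sorghum, Taxidea, Triturus.

14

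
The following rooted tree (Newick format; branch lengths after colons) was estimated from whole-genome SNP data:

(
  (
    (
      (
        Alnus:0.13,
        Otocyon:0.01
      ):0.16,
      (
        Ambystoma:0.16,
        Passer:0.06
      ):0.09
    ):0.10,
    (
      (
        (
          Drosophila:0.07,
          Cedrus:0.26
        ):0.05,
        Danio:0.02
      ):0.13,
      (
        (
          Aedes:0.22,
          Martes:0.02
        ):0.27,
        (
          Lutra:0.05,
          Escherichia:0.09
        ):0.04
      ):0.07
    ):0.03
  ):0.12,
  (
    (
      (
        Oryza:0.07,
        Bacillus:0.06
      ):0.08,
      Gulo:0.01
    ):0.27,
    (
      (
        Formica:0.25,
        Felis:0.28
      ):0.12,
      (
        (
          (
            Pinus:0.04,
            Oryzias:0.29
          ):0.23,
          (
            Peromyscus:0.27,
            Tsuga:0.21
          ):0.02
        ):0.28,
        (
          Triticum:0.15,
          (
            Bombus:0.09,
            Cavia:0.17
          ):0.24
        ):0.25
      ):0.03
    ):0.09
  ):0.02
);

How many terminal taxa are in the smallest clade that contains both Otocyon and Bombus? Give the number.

23

The MRCA of Otocyon and Bombus is the root, so the clade is the entire tree.
That clade contains 23 terminal taxa: Aedes, Alnus, Ambystoma, Bacillus, Bombus, Cavia, Cedrus, Danio, Drosophila, Escherichia, Felis, Formica, Gulo, Lutra, Martes, Oryza, Oryzias, Otocyon, Passer, Peromyscus, Pinus, Triticum, Tsuga.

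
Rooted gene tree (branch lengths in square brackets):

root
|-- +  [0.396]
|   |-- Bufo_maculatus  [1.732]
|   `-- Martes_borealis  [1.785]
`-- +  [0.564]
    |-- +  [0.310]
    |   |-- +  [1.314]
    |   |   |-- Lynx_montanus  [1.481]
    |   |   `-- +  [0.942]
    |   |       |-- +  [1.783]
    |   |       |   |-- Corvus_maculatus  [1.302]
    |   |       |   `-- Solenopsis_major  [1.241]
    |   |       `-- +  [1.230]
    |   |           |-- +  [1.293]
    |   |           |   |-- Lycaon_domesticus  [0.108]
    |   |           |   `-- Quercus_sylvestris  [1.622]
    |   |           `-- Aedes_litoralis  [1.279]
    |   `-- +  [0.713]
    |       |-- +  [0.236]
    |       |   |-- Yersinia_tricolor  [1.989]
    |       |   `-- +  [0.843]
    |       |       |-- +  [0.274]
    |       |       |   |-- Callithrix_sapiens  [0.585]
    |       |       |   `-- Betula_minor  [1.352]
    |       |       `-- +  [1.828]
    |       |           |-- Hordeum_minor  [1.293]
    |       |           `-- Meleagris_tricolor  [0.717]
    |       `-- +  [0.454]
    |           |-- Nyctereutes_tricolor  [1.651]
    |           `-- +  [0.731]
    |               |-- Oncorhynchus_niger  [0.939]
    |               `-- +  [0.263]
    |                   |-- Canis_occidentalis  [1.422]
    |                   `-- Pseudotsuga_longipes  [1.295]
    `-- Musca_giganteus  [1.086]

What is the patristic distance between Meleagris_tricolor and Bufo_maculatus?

7.339

The path runs Meleagris_tricolor → … → MRCA → … → Bufo_maculatus; the MRCA is the root of the tree.
Branch lengths along that path: 0.717 + 1.828 + 0.843 + 0.236 + 0.713 + 0.310 + 0.564 + 0.396 + 1.732 = 7.339.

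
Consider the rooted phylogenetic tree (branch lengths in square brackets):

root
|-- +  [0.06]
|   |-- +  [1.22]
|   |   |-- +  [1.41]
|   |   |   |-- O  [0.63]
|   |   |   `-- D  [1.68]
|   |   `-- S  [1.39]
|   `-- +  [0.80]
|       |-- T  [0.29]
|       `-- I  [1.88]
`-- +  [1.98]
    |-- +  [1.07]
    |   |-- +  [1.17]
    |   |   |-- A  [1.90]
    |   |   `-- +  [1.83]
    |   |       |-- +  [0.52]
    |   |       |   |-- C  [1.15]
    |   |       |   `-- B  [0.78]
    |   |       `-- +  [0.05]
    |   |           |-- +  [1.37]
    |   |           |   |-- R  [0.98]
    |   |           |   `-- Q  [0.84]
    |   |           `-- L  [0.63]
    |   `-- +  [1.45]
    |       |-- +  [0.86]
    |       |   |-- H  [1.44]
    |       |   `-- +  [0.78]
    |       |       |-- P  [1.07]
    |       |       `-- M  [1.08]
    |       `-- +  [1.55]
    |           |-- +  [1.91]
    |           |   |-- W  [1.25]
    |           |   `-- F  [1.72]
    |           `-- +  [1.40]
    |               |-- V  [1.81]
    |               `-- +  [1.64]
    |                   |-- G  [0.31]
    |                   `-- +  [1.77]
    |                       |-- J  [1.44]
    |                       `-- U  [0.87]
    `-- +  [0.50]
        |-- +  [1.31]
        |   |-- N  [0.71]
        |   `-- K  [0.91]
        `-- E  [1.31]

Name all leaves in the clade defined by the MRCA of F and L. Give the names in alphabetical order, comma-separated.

A, B, C, F, G, H, J, L, M, P, Q, R, U, V, W

Tracing F: it sits inside (W,F).
Tracing L: it sits inside ((R,Q),L).
The smallest clade enclosing both is ((A,((C,B),((R,Q),L))),((H,(P,M)),((W,F),(V,(G,(J,U)))))); the answer is its 15 terminal taxa in alphabetical order.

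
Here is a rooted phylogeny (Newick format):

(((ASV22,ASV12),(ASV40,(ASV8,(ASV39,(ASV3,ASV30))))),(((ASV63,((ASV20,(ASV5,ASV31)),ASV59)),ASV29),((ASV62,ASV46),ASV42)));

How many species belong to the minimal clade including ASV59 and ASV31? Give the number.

The MRCA of ASV59 and ASV31 is the node subtending ((ASV20,(ASV5,ASV31)),ASV59).
That clade contains 4 terminal taxa: ASV20, ASV31, ASV5, ASV59.

4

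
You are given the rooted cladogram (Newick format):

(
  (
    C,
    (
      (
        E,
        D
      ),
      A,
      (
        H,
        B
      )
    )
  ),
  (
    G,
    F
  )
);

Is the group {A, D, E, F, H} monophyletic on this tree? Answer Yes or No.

The MRCA of the listed taxa is the root, so the smallest clade containing them is the whole tree.
That clade also contains B, C, G, which are not in the proposed group, so the group is not monophyletic.

No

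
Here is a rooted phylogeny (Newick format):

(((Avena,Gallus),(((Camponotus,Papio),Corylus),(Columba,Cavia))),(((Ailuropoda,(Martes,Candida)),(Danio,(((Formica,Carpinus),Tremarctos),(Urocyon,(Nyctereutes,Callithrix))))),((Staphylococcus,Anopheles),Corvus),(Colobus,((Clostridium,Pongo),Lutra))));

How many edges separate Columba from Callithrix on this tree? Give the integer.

11

The MRCA of Columba and Callithrix is the root of the tree.
From Columba up to that node: 4 branches. From Callithrix up to the same node: 7 branches. Total: 4 + 7 = 11.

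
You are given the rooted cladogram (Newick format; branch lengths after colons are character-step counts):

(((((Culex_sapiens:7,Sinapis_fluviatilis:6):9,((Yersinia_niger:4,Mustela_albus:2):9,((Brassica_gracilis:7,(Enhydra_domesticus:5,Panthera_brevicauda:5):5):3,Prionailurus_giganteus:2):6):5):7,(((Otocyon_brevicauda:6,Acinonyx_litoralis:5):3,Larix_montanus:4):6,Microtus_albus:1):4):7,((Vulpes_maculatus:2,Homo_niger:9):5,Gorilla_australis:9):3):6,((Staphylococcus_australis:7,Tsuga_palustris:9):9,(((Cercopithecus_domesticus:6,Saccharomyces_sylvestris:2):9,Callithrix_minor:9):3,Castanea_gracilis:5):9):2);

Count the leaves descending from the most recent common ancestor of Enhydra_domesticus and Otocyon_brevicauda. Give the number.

The MRCA of Enhydra_domesticus and Otocyon_brevicauda is the node subtending (((Culex_sapiens,Sinapis_fluviatilis),((Yersinia_niger,Mustela_albus),((Brassica_gracilis,(Enhydra_domesticus,Panthera_brevicauda)),Prionailurus_giganteus))),(((Otocyon_brevicauda,Acinonyx_litoralis),Larix_montanus),Microtus_albus)).
That clade contains 12 terminal taxa: Acinonyx_litoralis, Brassica_gracilis, Culex_sapiens, Enhydra_domesticus, Larix_montanus, Microtus_albus, Mustela_albus, Otocyon_brevicauda, Panthera_brevicauda, Prionailurus_giganteus, Sinapis_fluviatilis, Yersinia_niger.

12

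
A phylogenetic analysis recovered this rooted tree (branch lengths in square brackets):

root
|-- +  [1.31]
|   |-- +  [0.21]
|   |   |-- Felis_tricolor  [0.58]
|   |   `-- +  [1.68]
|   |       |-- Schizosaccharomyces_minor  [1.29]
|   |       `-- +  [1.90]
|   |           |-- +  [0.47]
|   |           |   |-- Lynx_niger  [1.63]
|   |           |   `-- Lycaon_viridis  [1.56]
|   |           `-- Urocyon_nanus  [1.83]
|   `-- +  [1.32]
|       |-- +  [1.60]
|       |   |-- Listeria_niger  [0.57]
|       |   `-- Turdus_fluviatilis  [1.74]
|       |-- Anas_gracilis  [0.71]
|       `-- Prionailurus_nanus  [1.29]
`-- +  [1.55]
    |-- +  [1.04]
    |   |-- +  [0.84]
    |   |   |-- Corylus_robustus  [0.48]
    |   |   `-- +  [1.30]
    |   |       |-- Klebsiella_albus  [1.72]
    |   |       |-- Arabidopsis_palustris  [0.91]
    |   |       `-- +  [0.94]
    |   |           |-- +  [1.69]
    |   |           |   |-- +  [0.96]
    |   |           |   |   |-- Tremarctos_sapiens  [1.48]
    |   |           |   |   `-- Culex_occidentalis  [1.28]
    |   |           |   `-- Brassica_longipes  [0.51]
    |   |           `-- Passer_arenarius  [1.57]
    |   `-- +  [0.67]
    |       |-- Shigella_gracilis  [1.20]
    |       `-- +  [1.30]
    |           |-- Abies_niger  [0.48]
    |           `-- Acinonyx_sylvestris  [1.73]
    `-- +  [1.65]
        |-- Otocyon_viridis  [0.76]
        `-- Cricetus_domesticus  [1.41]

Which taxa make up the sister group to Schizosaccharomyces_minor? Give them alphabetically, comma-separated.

Schizosaccharomyces_minor attaches to the tree at the node subtending (Schizosaccharomyces_minor,((Lynx_niger,Lycaon_viridis),Urocyon_nanus)).
The other lineage descending from that same node — the sister group — is ((Lynx_niger,Lycaon_viridis),Urocyon_nanus); its 3 tips in alphabetical order are the answer.

Lycaon_viridis, Lynx_niger, Urocyon_nanus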